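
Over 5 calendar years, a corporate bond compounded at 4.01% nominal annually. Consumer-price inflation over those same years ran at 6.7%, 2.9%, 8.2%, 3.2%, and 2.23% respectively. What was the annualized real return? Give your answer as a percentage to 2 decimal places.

Cumulative inflation factor: 1.067 × 1.029 × 1.082 × 1.032 × 1.0223 ≈ 1.25333.
Nominal growth factor: 1.21724. Real growth factor = 1.21724 / 1.25333 ≈ 0.97120.
Annualized: 0.97120^(1/5) − 1 ≈ -0.00583.

-0.58%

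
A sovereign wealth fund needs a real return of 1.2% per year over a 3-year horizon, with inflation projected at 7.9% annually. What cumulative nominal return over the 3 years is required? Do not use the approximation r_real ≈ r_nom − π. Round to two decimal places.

Required annual nominal rate: (1+1.2%)(1+7.9%) − 1 = 9.1948%.
Cumulative over 3 years: (1 + 0.091948)^3 − 1 ≈ 0.30198.

30.20%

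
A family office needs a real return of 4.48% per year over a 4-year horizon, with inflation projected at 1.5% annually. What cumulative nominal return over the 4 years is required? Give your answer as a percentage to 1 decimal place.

Required annual nominal rate: (1+4.48%)(1+1.5%) − 1 = 6.0472%.
Cumulative over 4 years: (1 + 0.060472)^4 − 1 ≈ 0.26473.

26.5%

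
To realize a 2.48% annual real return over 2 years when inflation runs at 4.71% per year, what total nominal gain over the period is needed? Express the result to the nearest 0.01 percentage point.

15.15%

Required annual nominal rate: (1+2.48%)(1+4.71%) − 1 = 7.306808%.
Cumulative over 2 years: (1 + 0.07306808)^2 − 1 ≈ 0.15148.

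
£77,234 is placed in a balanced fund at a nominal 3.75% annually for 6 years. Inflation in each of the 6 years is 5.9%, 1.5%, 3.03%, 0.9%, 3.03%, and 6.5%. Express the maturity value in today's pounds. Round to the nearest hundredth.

£78,561.00

Nominal value at maturity: £77,234 × (1 + 3.75%)^6 ≈ £96,324.59.
Price-level factor over 6 years: 1.059 × 1.015 × 1.0303 × 1.009 × 1.0303 × 1.065 ≈ 1.2261120935.
Dividing the nominal maturity value by the price-level factor gives the value in today's money.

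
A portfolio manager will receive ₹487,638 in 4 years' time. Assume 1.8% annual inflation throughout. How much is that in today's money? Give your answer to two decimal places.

₹454,052.87

Price-level factor over 4 years: (1 + 1.8%)^4 ≈ 1.0739674330.
Purchasing power today: ₹487,638 divided by that factor.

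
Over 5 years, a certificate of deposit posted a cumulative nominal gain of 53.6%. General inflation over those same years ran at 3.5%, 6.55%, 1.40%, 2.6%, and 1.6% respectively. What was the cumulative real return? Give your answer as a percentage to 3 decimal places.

Cumulative inflation factor: 1.035 × 1.0655 × 1.0140 × 1.026 × 1.016 ≈ 1.16566.
Nominal growth factor: 1.53600. Real growth factor = 1.53600 / 1.16566 ≈ 1.31771.
Total real return ≈ 31.7706%.

31.771%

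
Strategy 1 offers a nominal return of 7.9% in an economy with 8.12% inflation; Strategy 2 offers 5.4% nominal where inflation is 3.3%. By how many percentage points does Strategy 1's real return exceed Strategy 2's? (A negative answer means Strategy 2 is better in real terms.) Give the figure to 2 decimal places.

-2.24

Strategy 1 real return: 1.079/1.0812 − 1 = -0.203%.
Strategy 2 real return: 1.054/1.033 − 1 = 2.033%.
Difference: -0.203 − 2.033 = -2.236 pp.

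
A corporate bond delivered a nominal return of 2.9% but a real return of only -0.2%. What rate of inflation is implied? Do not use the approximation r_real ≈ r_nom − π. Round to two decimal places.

3.11%

From (1+r_nom) = (1+r_real)(1+π), we get 1+π = (1 + 2.9%)/(1 − 0.2%) = 1.029/0.998 ≈ 1.03106.
So π ≈ 3.1062%.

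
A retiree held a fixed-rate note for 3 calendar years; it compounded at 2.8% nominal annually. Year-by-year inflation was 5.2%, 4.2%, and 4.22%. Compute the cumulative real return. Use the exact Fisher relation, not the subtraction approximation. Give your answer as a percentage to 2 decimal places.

-4.91%

Cumulative inflation factor: 1.052 × 1.042 × 1.0422 ≈ 1.14244.
Nominal growth factor: 1.08637. Real growth factor = 1.08637 / 1.14244 ≈ 0.95092.
Total real return ≈ -4.9078%.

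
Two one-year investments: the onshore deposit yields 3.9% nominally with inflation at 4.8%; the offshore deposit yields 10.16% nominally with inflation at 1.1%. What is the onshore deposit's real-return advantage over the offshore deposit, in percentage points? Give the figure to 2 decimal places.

The onshore deposit real return: 1.039/1.048 − 1 = -0.859%.
The offshore deposit real return: 1.1016/1.011 − 1 = 8.961%.
Difference: -0.859 − 8.961 = -9.820 pp.

-9.82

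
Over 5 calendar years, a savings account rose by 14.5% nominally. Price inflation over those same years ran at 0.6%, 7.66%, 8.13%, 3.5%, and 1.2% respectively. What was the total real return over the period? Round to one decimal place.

Cumulative inflation factor: 1.006 × 1.0766 × 1.0813 × 1.035 × 1.012 ≈ 1.22665.
Nominal growth factor: 1.14500. Real growth factor = 1.14500 / 1.22665 ≈ 0.93344.
Total real return ≈ -6.6561%.

-6.7%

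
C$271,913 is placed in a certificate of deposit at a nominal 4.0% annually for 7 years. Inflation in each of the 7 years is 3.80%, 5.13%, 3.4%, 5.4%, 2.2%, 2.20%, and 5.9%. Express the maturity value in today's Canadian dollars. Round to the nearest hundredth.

C$272,007.22

Nominal value at maturity: C$271,913 × (1 + 4.0%)^7 ≈ C$357,818.96.
Price-level factor over 7 years: 1.0380 × 1.0513 × 1.034 × 1.054 × 1.022 × 1.0220 × 1.059 ≈ 1.3154759703.
The maturity value deflated by that factor is the answer in today's purchasing power.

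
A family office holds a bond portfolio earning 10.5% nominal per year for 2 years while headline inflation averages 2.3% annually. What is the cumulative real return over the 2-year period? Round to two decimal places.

The annual real rate is (1+10.5%)/(1+2.3%) − 1 = 8.0156%.
Compounded over 2 years: (1 + 0.080156)^2 − 1 ≈ 0.16674.

16.67%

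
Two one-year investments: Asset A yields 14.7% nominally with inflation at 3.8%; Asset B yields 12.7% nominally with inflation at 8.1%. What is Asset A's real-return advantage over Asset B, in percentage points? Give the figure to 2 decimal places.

Asset A real return: 1.147/1.038 − 1 = 10.501%.
Asset B real return: 1.127/1.081 − 1 = 4.255%.
Difference: 10.501 − 4.255 = 6.246 pp.

6.25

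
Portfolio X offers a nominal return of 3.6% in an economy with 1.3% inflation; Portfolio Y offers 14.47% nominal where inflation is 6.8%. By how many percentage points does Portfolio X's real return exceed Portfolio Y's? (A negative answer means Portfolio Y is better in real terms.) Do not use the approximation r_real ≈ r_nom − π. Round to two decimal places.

-4.91

Portfolio X real return: 1.036/1.013 − 1 = 2.270%.
Portfolio Y real return: 1.1447/1.068 − 1 = 7.182%.
Difference: 2.270 − 7.182 = -4.912 pp.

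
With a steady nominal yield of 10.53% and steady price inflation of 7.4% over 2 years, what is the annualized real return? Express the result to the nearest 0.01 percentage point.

2.91%

With constant rates the annual real return is the same each year: (1+10.53%)/(1+7.4%) − 1 = 0.02914.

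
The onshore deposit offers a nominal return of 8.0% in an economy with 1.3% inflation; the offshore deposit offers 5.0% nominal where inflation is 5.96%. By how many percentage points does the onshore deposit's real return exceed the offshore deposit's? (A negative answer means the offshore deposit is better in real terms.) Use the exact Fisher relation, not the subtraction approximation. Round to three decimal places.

7.520

The onshore deposit real return: 1.080/1.013 − 1 = 6.6140%.
The offshore deposit real return: 1.050/1.0596 − 1 = -0.9060%.
Difference: 6.6140 − (-0.9060) = 7.5200 pp.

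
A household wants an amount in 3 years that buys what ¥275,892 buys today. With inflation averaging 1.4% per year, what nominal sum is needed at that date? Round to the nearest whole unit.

¥287,642

Cumulative price-level factor: (1+1.4%)^3 = 1.042590744.
Multiplying ¥275,892 by the price-level factor gives the future nominal sum.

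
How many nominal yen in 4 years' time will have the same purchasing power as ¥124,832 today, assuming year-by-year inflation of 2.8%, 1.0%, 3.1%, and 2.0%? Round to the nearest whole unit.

¥136,301

Cumulative price-level factor: 1.028 × 1.010 × 1.031 × 1.020 = 1.0918760136.
Multiplying ¥124,832 by the price-level factor gives the future nominal sum.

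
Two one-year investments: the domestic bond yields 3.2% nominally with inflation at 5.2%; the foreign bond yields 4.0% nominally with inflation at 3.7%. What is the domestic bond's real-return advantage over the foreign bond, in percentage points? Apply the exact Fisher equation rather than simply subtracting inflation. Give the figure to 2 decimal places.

-2.19

The domestic bond real return: 1.032/1.052 − 1 = -1.901%.
The foreign bond real return: 1.040/1.037 − 1 = 0.289%.
Difference: -1.901 − 0.289 = -2.190 pp.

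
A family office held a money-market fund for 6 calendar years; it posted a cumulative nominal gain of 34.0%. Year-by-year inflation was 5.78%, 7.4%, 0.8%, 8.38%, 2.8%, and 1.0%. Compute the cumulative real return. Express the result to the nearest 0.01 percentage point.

3.99%

Cumulative inflation factor: 1.0578 × 1.074 × 1.008 × 1.0838 × 1.028 × 1.010 ≈ 1.28864.
Nominal growth factor: 1.34000. Real growth factor = 1.34000 / 1.28864 ≈ 1.03986.
Total real return ≈ 3.9855%.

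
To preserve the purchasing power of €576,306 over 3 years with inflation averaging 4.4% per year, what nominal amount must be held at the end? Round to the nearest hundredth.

Cumulative price-level factor: (1+4.4%)^3 = 1.137893184.
Multiplying €576,306 by the price-level factor gives the future nominal sum.

€655,774.67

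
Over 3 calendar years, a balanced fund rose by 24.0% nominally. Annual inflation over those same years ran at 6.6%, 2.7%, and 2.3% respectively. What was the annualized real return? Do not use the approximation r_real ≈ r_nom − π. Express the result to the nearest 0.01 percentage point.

3.45%

Cumulative inflation factor: 1.066 × 1.027 × 1.023 ≈ 1.11996.
Nominal growth factor: 1.24000. Real growth factor = 1.24000 / 1.11996 ≈ 1.10718.
Annualized: 1.10718^(1/3) − 1 ≈ 0.03452.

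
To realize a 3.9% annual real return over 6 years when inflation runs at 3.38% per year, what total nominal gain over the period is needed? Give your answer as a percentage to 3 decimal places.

53.572%

Required annual nominal rate: (1+3.9%)(1+3.38%) − 1 = 7.41182%.
Cumulative over 6 years: (1 + 0.0741182)^6 − 1 ≈ 0.53572.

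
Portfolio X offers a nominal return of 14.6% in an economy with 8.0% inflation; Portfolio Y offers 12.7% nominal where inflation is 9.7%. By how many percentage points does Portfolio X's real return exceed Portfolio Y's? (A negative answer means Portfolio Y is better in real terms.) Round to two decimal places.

Portfolio X real return: 1.146/1.080 − 1 = 6.111%.
Portfolio Y real return: 1.127/1.097 − 1 = 2.735%.
Difference: 6.111 − 2.735 = 3.376 pp.

3.38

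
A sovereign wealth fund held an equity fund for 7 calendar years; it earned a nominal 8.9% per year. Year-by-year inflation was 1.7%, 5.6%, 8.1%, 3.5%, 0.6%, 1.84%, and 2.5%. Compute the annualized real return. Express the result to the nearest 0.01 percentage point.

5.34%

Cumulative inflation factor: 1.017 × 1.056 × 1.081 × 1.035 × 1.006 × 1.0184 × 1.025 ≈ 1.26180.
Nominal growth factor: 1.81633. Real growth factor = 1.81633 / 1.26180 ≈ 1.43947.
Annualized: 1.43947^(1/7) − 1 ≈ 0.05342.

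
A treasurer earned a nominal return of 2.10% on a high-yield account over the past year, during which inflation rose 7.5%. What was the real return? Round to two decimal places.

-5.02%

Real return via the Fisher equation: (1 + 2.10%)/(1 + 7.5%) − 1 = 1.0210/1.075 − 1 ≈ -0.05023.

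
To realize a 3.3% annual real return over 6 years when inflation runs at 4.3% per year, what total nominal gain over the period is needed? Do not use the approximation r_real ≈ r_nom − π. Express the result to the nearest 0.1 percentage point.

56.4%

Required annual nominal rate: (1+3.3%)(1+4.3%) − 1 = 7.7419%.
Cumulative over 6 years: (1 + 0.077419)^6 − 1 ≈ 0.56426.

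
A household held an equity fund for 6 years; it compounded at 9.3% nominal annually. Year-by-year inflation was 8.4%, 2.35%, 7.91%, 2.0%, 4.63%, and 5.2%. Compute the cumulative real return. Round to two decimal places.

Cumulative inflation factor: 1.084 × 1.0235 × 1.0791 × 1.020 × 1.0463 × 1.052 ≈ 1.34416.
Nominal growth factor: 1.70499. Real growth factor = 1.70499 / 1.34416 ≈ 1.26844.
Total real return ≈ 26.8440%.

26.84%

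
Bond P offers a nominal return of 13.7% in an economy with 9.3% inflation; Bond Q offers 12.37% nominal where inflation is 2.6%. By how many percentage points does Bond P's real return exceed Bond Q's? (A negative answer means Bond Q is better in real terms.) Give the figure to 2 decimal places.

Bond P real return: 1.137/1.093 − 1 = 4.026%.
Bond Q real return: 1.1237/1.026 − 1 = 9.522%.
Difference: 4.026 − 9.522 = -5.496 pp.

-5.50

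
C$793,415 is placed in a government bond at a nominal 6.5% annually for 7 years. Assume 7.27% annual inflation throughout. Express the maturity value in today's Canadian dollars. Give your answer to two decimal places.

Nominal value at maturity: C$793,415 × (1 + 6.5%)^7 ≈ C$1,232,956.24.
Price-level factor over 7 years: (1 + 7.27%)^7 ≈ 1.6343609021.
The maturity value deflated by that factor is the answer in today's purchasing power.

C$754,396.56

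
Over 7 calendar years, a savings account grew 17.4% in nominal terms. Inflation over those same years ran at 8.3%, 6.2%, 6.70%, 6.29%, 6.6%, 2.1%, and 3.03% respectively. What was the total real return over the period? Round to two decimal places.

Cumulative inflation factor: 1.083 × 1.062 × 1.0670 × 1.0629 × 1.066 × 1.021 × 1.0303 ≈ 1.46270.
Nominal growth factor: 1.17400. Real growth factor = 1.17400 / 1.46270 ≈ 0.80262.
Total real return ≈ -19.7377%.

-19.74%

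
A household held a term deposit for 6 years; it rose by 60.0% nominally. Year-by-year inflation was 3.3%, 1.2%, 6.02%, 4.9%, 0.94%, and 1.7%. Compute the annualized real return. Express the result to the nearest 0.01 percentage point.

Cumulative inflation factor: 1.033 × 1.012 × 1.0602 × 1.049 × 1.0094 × 1.017 ≈ 1.19352.
Nominal growth factor: 1.60000. Real growth factor = 1.60000 / 1.19352 ≈ 1.34058.
Annualized: 1.34058^(1/6) − 1 ≈ 0.05006.

5.01%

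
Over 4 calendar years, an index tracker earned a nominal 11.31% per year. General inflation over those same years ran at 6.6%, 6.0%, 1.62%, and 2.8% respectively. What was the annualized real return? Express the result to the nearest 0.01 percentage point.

6.79%

Cumulative inflation factor: 1.066 × 1.060 × 1.0162 × 1.028 ≈ 1.18042.
Nominal growth factor: 1.53510. Real growth factor = 1.53510 / 1.18042 ≈ 1.30047.
Annualized: 1.30047^(1/4) − 1 ≈ 0.06789.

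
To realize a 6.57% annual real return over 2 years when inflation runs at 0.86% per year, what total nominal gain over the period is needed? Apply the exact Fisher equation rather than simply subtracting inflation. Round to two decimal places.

Required annual nominal rate: (1+6.57%)(1+0.86%) − 1 = 7.486502%.
Cumulative over 2 years: (1 + 0.07486502)^2 − 1 ≈ 0.15533.

15.53%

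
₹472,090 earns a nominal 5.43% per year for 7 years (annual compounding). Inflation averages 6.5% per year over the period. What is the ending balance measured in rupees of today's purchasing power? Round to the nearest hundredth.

Nominal value at maturity: ₹472,090 × (1 + 5.43%)^7 ≈ ₹683,556.23.
Price-level factor over 7 years: (1 + 6.5%)^7 ≈ 1.5539865458.
Dividing the nominal maturity value by the price-level factor gives the value in today's money.

₹439,872.68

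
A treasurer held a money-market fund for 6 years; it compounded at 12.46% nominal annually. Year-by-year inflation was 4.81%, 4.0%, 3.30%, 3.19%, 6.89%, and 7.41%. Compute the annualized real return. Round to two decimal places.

Cumulative inflation factor: 1.0481 × 1.040 × 1.0330 × 1.0319 × 1.0689 × 1.0741 ≈ 1.33400.
Nominal growth factor: 2.02297. Real growth factor = 2.02297 / 1.33400 ≈ 1.51647.
Annualized: 1.51647^(1/6) − 1 ≈ 0.07186.

7.19%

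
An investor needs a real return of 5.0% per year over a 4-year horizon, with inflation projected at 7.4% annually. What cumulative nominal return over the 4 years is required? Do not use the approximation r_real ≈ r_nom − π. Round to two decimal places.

Required annual nominal rate: (1+5.0%)(1+7.4%) − 1 = 12.77%.
Cumulative over 4 years: (1 + 0.1277)^4 − 1 ≈ 0.61724.

61.72%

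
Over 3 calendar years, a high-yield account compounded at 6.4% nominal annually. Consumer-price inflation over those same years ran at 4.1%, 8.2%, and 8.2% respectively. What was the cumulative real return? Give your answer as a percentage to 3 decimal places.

-1.163%

Cumulative inflation factor: 1.041 × 1.082 × 1.082 ≈ 1.21872.
Nominal growth factor: 1.20455. Real growth factor = 1.20455 / 1.21872 ≈ 0.98837.
Total real return ≈ -1.1630%.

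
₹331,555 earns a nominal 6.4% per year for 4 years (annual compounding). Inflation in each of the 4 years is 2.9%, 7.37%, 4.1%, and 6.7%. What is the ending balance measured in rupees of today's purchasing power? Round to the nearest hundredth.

Nominal value at maturity: ₹331,555 × (1 + 6.4%)^4 ≈ ₹424,934.60.
Price-level factor over 4 years: 1.029 × 1.0737 × 1.041 × 1.067 ≈ 1.2271947165.
The maturity value deflated by that factor is the answer in today's purchasing power.

₹346,265.02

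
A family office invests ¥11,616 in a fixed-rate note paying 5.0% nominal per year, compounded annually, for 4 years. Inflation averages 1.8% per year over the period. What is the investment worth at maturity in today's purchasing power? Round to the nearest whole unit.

¥13,147

Nominal value at maturity: ¥11,616 × (1 + 5.0%)^4 ≈ ¥14,119.
Price-level factor over 4 years: (1 + 1.8%)^4 ≈ 1.0739674330.
The maturity value deflated by that factor is the answer in today's purchasing power.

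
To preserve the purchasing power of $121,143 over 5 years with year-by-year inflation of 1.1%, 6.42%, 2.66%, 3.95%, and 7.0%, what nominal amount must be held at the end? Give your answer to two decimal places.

$148,827.18

Cumulative price-level factor: 1.011 × 1.0642 × 1.0266 × 1.0395 × 1.070 ≈ 1.2285248383.
The nominal amount required is $121,143 scaled up by that factor.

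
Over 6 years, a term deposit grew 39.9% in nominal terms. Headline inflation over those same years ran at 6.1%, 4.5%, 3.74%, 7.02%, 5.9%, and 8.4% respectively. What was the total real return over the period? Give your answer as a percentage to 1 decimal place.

Cumulative inflation factor: 1.061 × 1.045 × 1.0374 × 1.0702 × 1.059 × 1.084 ≈ 1.41308.
Nominal growth factor: 1.39900. Real growth factor = 1.39900 / 1.41308 ≈ 0.99003.
Total real return ≈ -0.9967%.

-1.0%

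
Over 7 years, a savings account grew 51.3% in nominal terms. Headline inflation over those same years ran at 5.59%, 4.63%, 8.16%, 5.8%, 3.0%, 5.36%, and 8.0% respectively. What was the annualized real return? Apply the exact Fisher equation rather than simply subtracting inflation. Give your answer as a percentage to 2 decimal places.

Cumulative inflation factor: 1.0559 × 1.0463 × 1.0816 × 1.058 × 1.030 × 1.0536 × 1.080 ≈ 1.48173.
Nominal growth factor: 1.51300. Real growth factor = 1.51300 / 1.48173 ≈ 1.02111.
Annualized: 1.02111^(1/7) − 1 ≈ 0.00299.

0.30%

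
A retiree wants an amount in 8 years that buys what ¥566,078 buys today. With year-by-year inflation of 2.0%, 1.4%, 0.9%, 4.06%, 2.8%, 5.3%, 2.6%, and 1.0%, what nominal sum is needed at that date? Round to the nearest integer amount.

¥689,572

Cumulative price-level factor: 1.020 × 1.014 × 1.009 × 1.0406 × 1.028 × 1.053 × 1.026 × 1.010 ≈ 1.2181571957.
The nominal amount required is ¥566,078 scaled up by that factor.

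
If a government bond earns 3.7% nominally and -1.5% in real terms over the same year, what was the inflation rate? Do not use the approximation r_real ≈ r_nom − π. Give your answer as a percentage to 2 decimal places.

From (1+r_nom) = (1+r_real)(1+π), we get 1+π = (1 + 3.7%)/(1 − 1.5%) = 1.037/0.985 ≈ 1.05279.
So π ≈ 5.2792%.

5.28%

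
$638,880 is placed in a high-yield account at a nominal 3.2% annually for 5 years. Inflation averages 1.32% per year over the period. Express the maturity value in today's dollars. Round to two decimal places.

$700,393.12

Nominal value at maturity: $638,880 × (1 + 3.2%)^5 ≈ $747,855.65.
Price-level factor over 5 years: (1 + 1.32%)^5 ≈ 1.0677655519.
The maturity value deflated by that factor is the answer in today's purchasing power.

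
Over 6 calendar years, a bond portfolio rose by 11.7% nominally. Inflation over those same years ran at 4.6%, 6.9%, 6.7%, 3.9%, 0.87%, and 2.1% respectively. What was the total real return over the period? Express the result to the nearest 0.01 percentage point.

-12.51%

Cumulative inflation factor: 1.046 × 1.069 × 1.067 × 1.039 × 1.0087 × 1.021 ≈ 1.27667.
Nominal growth factor: 1.11700. Real growth factor = 1.11700 / 1.27667 ≈ 0.87494.
Total real return ≈ -12.5064%.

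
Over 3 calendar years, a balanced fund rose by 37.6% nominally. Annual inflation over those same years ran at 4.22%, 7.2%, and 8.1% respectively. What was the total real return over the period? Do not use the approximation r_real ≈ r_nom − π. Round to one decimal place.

13.9%

Cumulative inflation factor: 1.0422 × 1.072 × 1.081 ≈ 1.20773.
Nominal growth factor: 1.37600. Real growth factor = 1.37600 / 1.20773 ≈ 1.13932.
Total real return ≈ 13.9323%.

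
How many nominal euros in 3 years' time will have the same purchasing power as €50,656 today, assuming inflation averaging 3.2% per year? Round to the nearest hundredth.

Cumulative price-level factor: (1+3.2%)^3 = 1.099104768.
The nominal amount required is €50,656 scaled up by that factor.

€55,676.25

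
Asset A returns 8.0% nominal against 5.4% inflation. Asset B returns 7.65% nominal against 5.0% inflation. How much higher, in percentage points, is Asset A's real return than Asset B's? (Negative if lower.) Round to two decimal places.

Asset A real return: 1.080/1.054 − 1 = 2.467%.
Asset B real return: 1.0765/1.050 − 1 = 2.524%.
Difference: 2.467 − 2.524 = -0.057 pp.

-0.06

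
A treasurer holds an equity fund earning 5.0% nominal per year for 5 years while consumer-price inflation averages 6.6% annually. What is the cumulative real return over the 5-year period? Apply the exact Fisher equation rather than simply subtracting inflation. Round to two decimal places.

-7.28%

The annual real rate is (1+5.0%)/(1+6.6%) − 1 = -1.5009%.
Compounded over 5 years: (1 + -0.015009)^5 − 1 ≈ -0.07283.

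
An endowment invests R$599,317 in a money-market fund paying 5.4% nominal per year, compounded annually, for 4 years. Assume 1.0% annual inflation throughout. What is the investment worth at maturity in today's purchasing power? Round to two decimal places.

R$710,777.29

Nominal value at maturity: R$599,317 × (1 + 5.4%)^4 ≈ R$739,637.70.
Price-level factor over 4 years: (1 + 1.0%)^4 = 1.04060401.
The maturity value deflated by that factor is the answer in today's purchasing power.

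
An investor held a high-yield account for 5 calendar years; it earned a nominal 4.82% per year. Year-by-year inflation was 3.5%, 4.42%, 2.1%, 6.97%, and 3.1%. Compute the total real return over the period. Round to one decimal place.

Cumulative inflation factor: 1.035 × 1.0442 × 1.021 × 1.0697 × 1.031 ≈ 1.21694.
Nominal growth factor: 1.26538. Real growth factor = 1.26538 / 1.21694 ≈ 1.03980.
Total real return ≈ 3.9801%.

4.0%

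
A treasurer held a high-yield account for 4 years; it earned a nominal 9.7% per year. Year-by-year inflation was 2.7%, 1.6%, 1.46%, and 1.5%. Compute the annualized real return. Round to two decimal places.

7.75%

Cumulative inflation factor: 1.027 × 1.016 × 1.0146 × 1.015 ≈ 1.07455.
Nominal growth factor: 1.44819. Real growth factor = 1.44819 / 1.07455 ≈ 1.34773.
Annualized: 1.34773^(1/4) − 1 ≈ 0.07746.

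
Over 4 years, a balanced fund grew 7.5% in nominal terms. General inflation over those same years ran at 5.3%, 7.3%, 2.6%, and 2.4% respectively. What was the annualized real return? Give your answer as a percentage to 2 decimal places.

-2.45%

Cumulative inflation factor: 1.053 × 1.073 × 1.026 × 1.024 ≈ 1.18707.
Nominal growth factor: 1.07500. Real growth factor = 1.07500 / 1.18707 ≈ 0.90559.
Annualized: 0.90559^(1/4) − 1 ≈ -0.02449.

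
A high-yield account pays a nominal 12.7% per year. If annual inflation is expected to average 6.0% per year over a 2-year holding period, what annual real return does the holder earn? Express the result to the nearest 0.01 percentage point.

6.32%

With constant rates the annual real return is the same each year: (1+12.7%)/(1+6.0%) − 1 = 0.06321.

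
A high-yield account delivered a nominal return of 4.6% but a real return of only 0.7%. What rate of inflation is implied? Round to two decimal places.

From (1+r_nom) = (1+r_real)(1+π), we get 1+π = (1 + 4.6%)/(1 + 0.7%) = 1.046/1.007 ≈ 1.03873.
So π ≈ 3.8729%.

3.87%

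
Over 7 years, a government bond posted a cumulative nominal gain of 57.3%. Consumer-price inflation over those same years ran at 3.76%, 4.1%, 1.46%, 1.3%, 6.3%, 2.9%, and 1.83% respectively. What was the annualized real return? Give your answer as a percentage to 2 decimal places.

3.50%

Cumulative inflation factor: 1.0376 × 1.041 × 1.0146 × 1.013 × 1.063 × 1.029 × 1.0183 ≈ 1.23654.
Nominal growth factor: 1.57300. Real growth factor = 1.57300 / 1.23654 ≈ 1.27209.
Annualized: 1.27209^(1/7) − 1 ≈ 0.03498.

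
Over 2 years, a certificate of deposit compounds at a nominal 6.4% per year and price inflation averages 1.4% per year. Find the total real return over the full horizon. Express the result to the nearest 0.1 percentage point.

The annual real rate is (1+6.4%)/(1+1.4%) − 1 = 4.9310%.
Compounded over 2 years: (1 + 0.049310)^2 − 1 ≈ 0.10105.

10.1%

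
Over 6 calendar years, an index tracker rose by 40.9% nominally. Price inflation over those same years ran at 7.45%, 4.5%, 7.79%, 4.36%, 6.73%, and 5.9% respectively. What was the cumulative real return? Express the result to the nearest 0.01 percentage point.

Cumulative inflation factor: 1.0745 × 1.045 × 1.0779 × 1.0436 × 1.0673 × 1.059 ≈ 1.42764.
Nominal growth factor: 1.40900. Real growth factor = 1.40900 / 1.42764 ≈ 0.98695.
Total real return ≈ -1.3054%.

-1.31%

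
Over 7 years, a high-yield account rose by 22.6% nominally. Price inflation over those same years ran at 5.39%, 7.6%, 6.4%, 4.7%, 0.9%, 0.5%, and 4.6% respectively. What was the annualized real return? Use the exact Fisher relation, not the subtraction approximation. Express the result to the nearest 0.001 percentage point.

-1.262%

Cumulative inflation factor: 1.0539 × 1.076 × 1.064 × 1.047 × 1.009 × 1.005 × 1.046 ≈ 1.33995.
Nominal growth factor: 1.22600. Real growth factor = 1.22600 / 1.33995 ≈ 0.91496.
Annualized: 0.91496^(1/7) − 1 ≈ -0.01262.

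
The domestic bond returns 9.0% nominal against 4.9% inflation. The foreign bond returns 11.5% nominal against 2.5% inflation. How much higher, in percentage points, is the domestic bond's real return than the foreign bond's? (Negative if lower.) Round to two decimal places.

The domestic bond real return: 1.090/1.049 − 1 = 3.908%.
The foreign bond real return: 1.115/1.025 − 1 = 8.780%.
Difference: 3.908 − 8.780 = -4.872 pp.

-4.87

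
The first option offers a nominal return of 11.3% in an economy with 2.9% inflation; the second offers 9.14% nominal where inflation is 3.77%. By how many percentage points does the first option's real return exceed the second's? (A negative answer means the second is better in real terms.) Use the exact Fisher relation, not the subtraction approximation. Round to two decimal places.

2.99

The first option real return: 1.113/1.029 − 1 = 8.163%.
The second real return: 1.0914/1.0377 − 1 = 5.175%.
Difference: 8.163 − 5.175 = 2.988 pp.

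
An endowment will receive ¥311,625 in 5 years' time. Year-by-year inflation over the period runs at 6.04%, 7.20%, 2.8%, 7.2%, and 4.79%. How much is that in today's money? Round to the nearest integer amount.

Price-level factor over 5 years: 1.0604 × 1.0720 × 1.028 × 1.072 × 1.0479 ≈ 1.3127204316.
Purchasing power today: ¥311,625 divided by that factor.

¥237,389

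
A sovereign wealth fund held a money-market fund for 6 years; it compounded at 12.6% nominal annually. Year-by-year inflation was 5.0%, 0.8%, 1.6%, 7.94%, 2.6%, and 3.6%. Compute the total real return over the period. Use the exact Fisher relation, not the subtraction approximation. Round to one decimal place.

Cumulative inflation factor: 1.050 × 1.008 × 1.016 × 1.0794 × 1.026 × 1.036 ≈ 1.23377.
Nominal growth factor: 2.03812. Real growth factor = 2.03812 / 1.23377 ≈ 1.65195.
Total real return ≈ 65.1951%.

65.2%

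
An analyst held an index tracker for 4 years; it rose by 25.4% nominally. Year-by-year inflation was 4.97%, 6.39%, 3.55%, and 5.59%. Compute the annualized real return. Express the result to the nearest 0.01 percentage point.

Cumulative inflation factor: 1.0497 × 1.0639 × 1.0355 × 1.0559 ≈ 1.22107.
Nominal growth factor: 1.25400. Real growth factor = 1.25400 / 1.22107 ≈ 1.02697.
Annualized: 1.02697^(1/4) − 1 ≈ 0.00668.

0.67%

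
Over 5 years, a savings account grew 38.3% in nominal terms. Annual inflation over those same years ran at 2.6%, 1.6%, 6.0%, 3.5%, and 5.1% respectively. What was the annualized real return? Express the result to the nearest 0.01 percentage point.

2.85%

Cumulative inflation factor: 1.026 × 1.016 × 1.060 × 1.035 × 1.051 ≈ 1.20196.
Nominal growth factor: 1.38300. Real growth factor = 1.38300 / 1.20196 ≈ 1.15062.
Annualized: 1.15062^(1/5) − 1 ≈ 0.02846.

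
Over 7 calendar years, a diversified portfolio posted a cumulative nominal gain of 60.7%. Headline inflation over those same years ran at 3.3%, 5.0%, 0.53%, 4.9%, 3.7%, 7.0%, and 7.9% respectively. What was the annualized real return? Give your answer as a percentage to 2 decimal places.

2.31%

Cumulative inflation factor: 1.033 × 1.050 × 1.0053 × 1.049 × 1.037 × 1.070 × 1.079 ≈ 1.36945.
Nominal growth factor: 1.60700. Real growth factor = 1.60700 / 1.36945 ≈ 1.17347.
Annualized: 1.17347^(1/7) − 1 ≈ 0.02311.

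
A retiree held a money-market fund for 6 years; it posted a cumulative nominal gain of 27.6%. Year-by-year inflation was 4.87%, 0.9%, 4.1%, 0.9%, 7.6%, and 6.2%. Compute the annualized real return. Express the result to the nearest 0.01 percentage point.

Cumulative inflation factor: 1.0487 × 1.009 × 1.041 × 1.009 × 1.076 × 1.062 ≈ 1.27005.
Nominal growth factor: 1.27600. Real growth factor = 1.27600 / 1.27005 ≈ 1.00468.
Annualized: 1.00468^(1/6) − 1 ≈ 0.00078.

0.08%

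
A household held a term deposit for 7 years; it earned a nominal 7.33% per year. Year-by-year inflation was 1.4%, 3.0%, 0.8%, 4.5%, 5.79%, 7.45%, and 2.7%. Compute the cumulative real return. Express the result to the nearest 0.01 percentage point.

27.75%

Cumulative inflation factor: 1.014 × 1.030 × 1.008 × 1.045 × 1.0579 × 1.0745 × 1.027 ≈ 1.28432.
Nominal growth factor: 1.64077. Real growth factor = 1.64077 / 1.28432 ≈ 1.27754.
Total real return ≈ 27.7540%.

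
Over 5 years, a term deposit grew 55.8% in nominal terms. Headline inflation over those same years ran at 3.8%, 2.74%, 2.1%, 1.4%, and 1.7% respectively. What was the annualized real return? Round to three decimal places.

Cumulative inflation factor: 1.038 × 1.0274 × 1.021 × 1.014 × 1.017 ≈ 1.12285.
Nominal growth factor: 1.55800. Real growth factor = 1.55800 / 1.12285 ≈ 1.38754.
Annualized: 1.38754^(1/5) − 1 ≈ 0.06770.

6.770%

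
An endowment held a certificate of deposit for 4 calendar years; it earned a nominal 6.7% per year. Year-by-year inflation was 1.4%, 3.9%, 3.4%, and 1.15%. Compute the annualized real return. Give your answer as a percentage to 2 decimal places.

4.14%

Cumulative inflation factor: 1.014 × 1.039 × 1.034 × 1.0115 ≈ 1.10189.
Nominal growth factor: 1.29616. Real growth factor = 1.29616 / 1.10189 ≈ 1.17630.
Annualized: 1.17630^(1/4) − 1 ≈ 0.04143.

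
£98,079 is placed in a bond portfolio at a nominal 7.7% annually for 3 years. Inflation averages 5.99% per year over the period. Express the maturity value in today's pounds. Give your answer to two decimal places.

£102,903.10

Nominal value at maturity: £98,079 × (1 + 7.7%)^3 ≈ £122,524.56.
Price-level factor over 3 years: (1 + 5.99%)^3 ≈ 1.1906789518.
Dividing the nominal maturity value by the price-level factor gives the value in today's money.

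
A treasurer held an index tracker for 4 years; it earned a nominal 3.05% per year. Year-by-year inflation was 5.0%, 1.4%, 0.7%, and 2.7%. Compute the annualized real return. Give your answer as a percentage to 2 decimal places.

0.60%

Cumulative inflation factor: 1.050 × 1.014 × 1.007 × 1.027 ≈ 1.10110.
Nominal growth factor: 1.12770. Real growth factor = 1.12770 / 1.10110 ≈ 1.02415.
Annualized: 1.02415^(1/4) − 1 ≈ 0.00598.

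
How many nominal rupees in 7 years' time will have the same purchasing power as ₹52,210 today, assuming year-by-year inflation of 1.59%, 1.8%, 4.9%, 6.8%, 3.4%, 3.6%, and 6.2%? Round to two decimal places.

Cumulative price-level factor: 1.0159 × 1.018 × 1.049 × 1.068 × 1.034 × 1.036 × 1.062 ≈ 1.3181058579.
Multiplying ₹52,210 by the price-level factor gives the future nominal sum.

₹68,818.31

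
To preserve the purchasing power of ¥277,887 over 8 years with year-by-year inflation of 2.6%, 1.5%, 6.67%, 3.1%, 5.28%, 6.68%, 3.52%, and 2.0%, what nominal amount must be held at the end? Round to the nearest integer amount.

Cumulative price-level factor: 1.026 × 1.015 × 1.0667 × 1.031 × 1.0528 × 1.0668 × 1.0352 × 1.020 ≈ 1.3582123708.
Multiplying ¥277,887 by the price-level factor gives the future nominal sum.

¥377,430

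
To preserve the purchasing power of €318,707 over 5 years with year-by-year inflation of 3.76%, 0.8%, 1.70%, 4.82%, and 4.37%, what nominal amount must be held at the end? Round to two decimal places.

€370,871.01

Cumulative price-level factor: 1.0376 × 1.008 × 1.0170 × 1.0482 × 1.0437 ≈ 1.1636738820.
Multiplying €318,707 by the price-level factor gives the future nominal sum.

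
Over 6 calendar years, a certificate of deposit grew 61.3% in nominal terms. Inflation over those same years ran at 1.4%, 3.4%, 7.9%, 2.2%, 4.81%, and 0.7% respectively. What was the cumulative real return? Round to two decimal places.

Cumulative inflation factor: 1.014 × 1.034 × 1.079 × 1.022 × 1.0481 × 1.007 ≈ 1.22029.
Nominal growth factor: 1.61300. Real growth factor = 1.61300 / 1.22029 ≈ 1.32182.
Total real return ≈ 32.1817%.

32.18%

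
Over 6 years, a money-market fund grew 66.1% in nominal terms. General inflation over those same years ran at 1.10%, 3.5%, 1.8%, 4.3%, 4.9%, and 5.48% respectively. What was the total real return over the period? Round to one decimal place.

35.1%

Cumulative inflation factor: 1.0110 × 1.035 × 1.018 × 1.043 × 1.049 × 1.0548 ≈ 1.22933.
Nominal growth factor: 1.66100. Real growth factor = 1.66100 / 1.22933 ≈ 1.35114.
Total real return ≈ 35.1140%.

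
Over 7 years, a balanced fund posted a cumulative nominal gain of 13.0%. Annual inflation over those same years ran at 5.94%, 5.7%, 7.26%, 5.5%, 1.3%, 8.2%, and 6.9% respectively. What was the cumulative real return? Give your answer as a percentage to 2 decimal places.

Cumulative inflation factor: 1.0594 × 1.057 × 1.0726 × 1.055 × 1.013 × 1.082 × 1.069 ≈ 1.48470.
Nominal growth factor: 1.13000. Real growth factor = 1.13000 / 1.48470 ≈ 0.76109.
Total real return ≈ -23.8905%.

-23.89%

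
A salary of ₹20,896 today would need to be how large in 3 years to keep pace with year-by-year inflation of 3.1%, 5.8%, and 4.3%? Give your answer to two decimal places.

Cumulative price-level factor: 1.031 × 1.058 × 1.043 = 1.137702314.
Multiplying ₹20,896 by the price-level factor gives the future nominal sum.

₹23,773.43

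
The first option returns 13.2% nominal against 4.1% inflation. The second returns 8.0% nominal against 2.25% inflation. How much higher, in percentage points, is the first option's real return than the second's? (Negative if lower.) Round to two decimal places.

3.12

The first option real return: 1.132/1.041 − 1 = 8.742%.
The second real return: 1.080/1.0225 − 1 = 5.623%.
Difference: 8.742 − 5.623 = 3.119 pp.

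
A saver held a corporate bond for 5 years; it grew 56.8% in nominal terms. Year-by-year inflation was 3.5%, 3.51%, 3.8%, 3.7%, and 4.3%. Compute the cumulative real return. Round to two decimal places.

30.37%

Cumulative inflation factor: 1.035 × 1.0351 × 1.038 × 1.037 × 1.043 ≈ 1.20277.
Nominal growth factor: 1.56800. Real growth factor = 1.56800 / 1.20277 ≈ 1.30366.
Total real return ≈ 30.3656%.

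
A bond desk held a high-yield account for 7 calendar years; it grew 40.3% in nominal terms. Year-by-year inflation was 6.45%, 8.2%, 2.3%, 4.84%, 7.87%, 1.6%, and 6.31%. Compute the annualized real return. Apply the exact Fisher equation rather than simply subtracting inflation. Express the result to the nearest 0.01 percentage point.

Cumulative inflation factor: 1.0645 × 1.082 × 1.023 × 1.0484 × 1.0787 × 1.016 × 1.0631 ≈ 1.43928.
Nominal growth factor: 1.40300. Real growth factor = 1.40300 / 1.43928 ≈ 0.97480.
Annualized: 0.97480^(1/7) − 1 ≈ -0.00364.

-0.36%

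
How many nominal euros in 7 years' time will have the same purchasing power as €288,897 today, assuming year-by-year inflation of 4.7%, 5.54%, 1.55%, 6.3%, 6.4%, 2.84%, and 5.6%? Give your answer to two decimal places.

€398,187.49

Cumulative price-level factor: 1.047 × 1.0554 × 1.0155 × 1.063 × 1.064 × 1.0284 × 1.056 ≈ 1.3783026080.
Multiplying €288,897 by the price-level factor gives the future nominal sum.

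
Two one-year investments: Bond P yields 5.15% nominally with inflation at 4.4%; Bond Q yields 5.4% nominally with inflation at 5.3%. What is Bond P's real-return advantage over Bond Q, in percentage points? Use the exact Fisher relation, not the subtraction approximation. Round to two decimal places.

0.62

Bond P real return: 1.0515/1.044 − 1 = 0.718%.
Bond Q real return: 1.054/1.053 − 1 = 0.095%.
Difference: 0.718 − 0.095 = 0.623 pp.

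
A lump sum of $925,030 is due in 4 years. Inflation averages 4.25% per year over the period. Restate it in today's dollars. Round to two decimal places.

$783,161.92

Price-level factor over 4 years: (1 + 4.25%)^4 ≈ 1.1811478250.
Purchasing power today: $925,030 divided by that factor.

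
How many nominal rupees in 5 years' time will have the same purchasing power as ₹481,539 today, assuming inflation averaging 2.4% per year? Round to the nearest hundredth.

₹542,164.72

Cumulative price-level factor: (1+2.4%)^5 ≈ 1.1258999068.
The nominal amount required is ₹481,539 scaled up by that factor.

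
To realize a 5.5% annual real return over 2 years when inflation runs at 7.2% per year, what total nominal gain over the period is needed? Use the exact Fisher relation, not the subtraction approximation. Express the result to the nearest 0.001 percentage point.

27.907%

Required annual nominal rate: (1+5.5%)(1+7.2%) − 1 = 13.096%.
Cumulative over 2 years: (1 + 0.13096)^2 − 1 ≈ 0.27907.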